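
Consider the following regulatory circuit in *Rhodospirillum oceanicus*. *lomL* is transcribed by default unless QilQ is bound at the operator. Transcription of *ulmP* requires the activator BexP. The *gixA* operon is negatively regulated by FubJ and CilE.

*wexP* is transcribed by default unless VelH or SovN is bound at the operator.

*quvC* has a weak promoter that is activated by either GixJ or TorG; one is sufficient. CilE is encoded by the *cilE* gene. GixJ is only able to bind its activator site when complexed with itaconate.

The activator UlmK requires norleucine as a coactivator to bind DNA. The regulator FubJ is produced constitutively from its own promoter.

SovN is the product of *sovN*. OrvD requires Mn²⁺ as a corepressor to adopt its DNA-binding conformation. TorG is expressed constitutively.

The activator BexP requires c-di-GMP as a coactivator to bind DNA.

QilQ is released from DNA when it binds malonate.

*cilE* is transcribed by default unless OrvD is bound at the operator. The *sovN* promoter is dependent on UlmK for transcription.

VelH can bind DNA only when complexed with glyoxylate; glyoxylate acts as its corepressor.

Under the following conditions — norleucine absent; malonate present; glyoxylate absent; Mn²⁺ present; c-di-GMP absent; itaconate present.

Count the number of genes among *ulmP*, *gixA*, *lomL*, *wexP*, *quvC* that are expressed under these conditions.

c-di-GMP is absent, so BexP is inactive.
Required activator BexP is absent, so *ulmP* is not transcribed.
→ *ulmP* is OFF.
FubJ is produced constitutively and is active.
Mn²⁺ is present, so OrvD is active.
With repressor OrvD bound, *cilE* is not transcribed.
So CilE is not produced.
With repressor FubJ bound, *gixA* is not transcribed.
→ *gixA* is OFF.
Malonate is present, so QilQ is inactive.
With no repressor bound, *lomL* is transcribed.
→ *lomL* is ON.
Glyoxylate is absent, so VelH is inactive.
Norleucine is absent, so UlmK is inactive.
Required activator UlmK is absent, so *sovN* is not transcribed.
So SovN is not produced.
With no repressor bound, *wexP* is transcribed.
→ *wexP* is ON.
Itaconate is present, so GixJ is active.
TorG is produced constitutively and is active.
Activator GixJ is present, so *quvC* is transcribed.
→ *quvC* is ON.
3 of the 5 genes are transcribed.

3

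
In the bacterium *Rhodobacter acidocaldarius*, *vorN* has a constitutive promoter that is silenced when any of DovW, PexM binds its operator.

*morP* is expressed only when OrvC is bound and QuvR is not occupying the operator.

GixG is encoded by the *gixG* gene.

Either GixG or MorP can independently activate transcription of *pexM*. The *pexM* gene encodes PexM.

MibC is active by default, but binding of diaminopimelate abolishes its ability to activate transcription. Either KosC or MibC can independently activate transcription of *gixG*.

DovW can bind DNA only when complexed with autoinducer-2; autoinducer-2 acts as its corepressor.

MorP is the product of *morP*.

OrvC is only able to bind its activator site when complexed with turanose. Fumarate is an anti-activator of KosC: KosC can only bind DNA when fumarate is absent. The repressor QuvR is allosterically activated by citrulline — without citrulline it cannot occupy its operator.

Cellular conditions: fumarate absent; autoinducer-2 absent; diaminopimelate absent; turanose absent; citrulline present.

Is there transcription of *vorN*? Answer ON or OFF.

Autoinducer-2 is absent, so DovW is inactive.
Fumarate is absent, so KosC is active.
Diaminopimelate is absent, so MibC is active.
Activator KosC is present, so *gixG* is transcribed.
So GixG is produced and active.
Turanose is absent, so OrvC is inactive.
Citrulline is present, so QuvR is active.
With repressor QuvR bound, *morP* is not transcribed.
So MorP is not produced.
Activator GixG is present, so *pexM* is transcribed.
So PexM is produced and active.
With repressor PexM bound, *vorN* is not transcribed.

OFF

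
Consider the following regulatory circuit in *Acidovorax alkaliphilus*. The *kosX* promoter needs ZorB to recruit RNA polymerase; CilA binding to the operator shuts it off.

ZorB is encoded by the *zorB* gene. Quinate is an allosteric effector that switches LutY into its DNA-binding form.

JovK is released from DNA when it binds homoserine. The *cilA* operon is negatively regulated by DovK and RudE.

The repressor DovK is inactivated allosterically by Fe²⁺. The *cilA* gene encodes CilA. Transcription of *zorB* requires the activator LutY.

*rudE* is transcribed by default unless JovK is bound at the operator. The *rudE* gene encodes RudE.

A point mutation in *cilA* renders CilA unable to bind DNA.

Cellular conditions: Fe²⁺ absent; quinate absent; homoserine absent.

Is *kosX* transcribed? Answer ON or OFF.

OFF

CilA is non-functional in this strain, so it has no effect.
Quinate is absent, so LutY is inactive.
Required activator LutY is absent, so *zorB* is not transcribed.
So ZorB is not produced.
Required activator ZorB is absent, so *kosX* is not transcribed.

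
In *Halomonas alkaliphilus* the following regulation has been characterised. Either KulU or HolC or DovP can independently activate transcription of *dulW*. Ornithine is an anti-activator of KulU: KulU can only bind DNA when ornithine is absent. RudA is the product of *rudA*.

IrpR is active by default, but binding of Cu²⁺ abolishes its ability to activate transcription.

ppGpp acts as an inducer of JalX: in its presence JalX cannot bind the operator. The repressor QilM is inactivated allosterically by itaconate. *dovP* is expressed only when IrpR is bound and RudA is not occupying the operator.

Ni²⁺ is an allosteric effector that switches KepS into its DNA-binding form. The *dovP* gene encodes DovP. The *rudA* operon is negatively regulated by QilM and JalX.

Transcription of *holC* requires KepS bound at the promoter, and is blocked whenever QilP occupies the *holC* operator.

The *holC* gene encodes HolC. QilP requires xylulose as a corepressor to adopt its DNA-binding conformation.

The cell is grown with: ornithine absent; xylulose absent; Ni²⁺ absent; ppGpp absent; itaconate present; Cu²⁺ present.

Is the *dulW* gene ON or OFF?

Ornithine is absent, so KulU is active.
Xylulose is absent, so QilP is inactive.
Ni²⁺ is absent, so KepS is inactive.
Required activator KepS is absent, so *holC* is not transcribed.
So HolC is not produced.
Itaconate is present, so QilM is inactive.
ppGpp is absent, so JalX is active.
With repressor JalX bound, *rudA* is not transcribed.
So RudA is not produced.
Cu²⁺ is present, so IrpR is inactive.
Required activator IrpR is absent, so *dovP* is not transcribed.
So DovP is not produced.
Activator KulU is present, so *dulW* is transcribed.

ON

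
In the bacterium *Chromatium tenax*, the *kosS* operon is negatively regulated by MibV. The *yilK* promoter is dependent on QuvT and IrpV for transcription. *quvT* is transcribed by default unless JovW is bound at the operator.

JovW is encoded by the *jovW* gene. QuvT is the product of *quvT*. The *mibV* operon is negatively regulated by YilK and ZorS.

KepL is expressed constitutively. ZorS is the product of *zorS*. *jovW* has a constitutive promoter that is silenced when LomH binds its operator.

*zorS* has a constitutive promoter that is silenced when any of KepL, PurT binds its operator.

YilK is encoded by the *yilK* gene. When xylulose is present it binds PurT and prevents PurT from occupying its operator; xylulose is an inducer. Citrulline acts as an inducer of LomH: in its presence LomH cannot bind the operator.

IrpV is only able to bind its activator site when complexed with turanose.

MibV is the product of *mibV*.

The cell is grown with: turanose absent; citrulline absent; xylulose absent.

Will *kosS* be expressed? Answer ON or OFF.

Citrulline is absent, so LomH is active.
With repressor LomH bound, *jovW* is not transcribed.
So JovW is not produced.
With no repressor bound, *quvT* is transcribed.
So QuvT is produced and active.
Turanose is absent, so IrpV is inactive.
Required activator IrpV is absent, so *yilK* is not transcribed.
So YilK is not produced.
KepL is produced constitutively and is active.
Xylulose is absent, so PurT is active.
With repressor KepL bound, *zorS* is not transcribed.
So ZorS is not produced.
With no repressor bound, *mibV* is transcribed.
So MibV is produced and active.
With repressor MibV bound, *kosS* is not transcribed.

OFF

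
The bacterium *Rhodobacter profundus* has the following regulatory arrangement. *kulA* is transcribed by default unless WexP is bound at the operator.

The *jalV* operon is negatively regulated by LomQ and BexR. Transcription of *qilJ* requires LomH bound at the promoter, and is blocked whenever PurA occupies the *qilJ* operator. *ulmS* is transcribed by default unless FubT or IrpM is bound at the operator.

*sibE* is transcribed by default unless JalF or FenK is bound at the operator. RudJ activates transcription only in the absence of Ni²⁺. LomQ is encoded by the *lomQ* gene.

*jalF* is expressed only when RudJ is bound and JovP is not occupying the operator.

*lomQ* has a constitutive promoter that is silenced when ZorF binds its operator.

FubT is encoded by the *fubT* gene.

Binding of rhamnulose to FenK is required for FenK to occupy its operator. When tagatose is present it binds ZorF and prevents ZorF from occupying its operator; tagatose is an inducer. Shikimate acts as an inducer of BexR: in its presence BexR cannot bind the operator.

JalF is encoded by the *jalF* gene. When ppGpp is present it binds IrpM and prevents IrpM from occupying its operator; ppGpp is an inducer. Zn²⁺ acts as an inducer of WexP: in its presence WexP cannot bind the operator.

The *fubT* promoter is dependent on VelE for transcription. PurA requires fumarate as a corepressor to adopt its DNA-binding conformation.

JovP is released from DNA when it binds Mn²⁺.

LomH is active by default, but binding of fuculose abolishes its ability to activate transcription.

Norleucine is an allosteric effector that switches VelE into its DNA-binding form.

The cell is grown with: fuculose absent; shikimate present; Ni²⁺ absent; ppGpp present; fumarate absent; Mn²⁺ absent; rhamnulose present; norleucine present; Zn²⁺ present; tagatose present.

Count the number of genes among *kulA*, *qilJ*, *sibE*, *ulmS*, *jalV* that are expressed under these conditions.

Zn²⁺ is present, so WexP is inactive.
With no repressor bound, *kulA* is transcribed.
→ *kulA* is ON.
Fuculose is absent, so LomH is active.
Fumarate is absent, so PurA is inactive.
No repressor is bound and LomH is active, so *qilJ* is transcribed.
→ *qilJ* is ON.
Ni²⁺ is absent, so RudJ is active.
Mn²⁺ is absent, so JovP is active.
With repressor JovP bound, *jalF* is not transcribed.
So JalF is not produced.
Rhamnulose is present, so FenK is active.
With repressor FenK bound, *sibE* is not transcribed.
→ *sibE* is OFF.
Norleucine is present, so VelE is active.
No repressor is bound and VelE is active, so *fubT* is transcribed.
So FubT is produced and active.
ppGpp is present, so IrpM is inactive.
With repressor FubT bound, *ulmS* is not transcribed.
→ *ulmS* is OFF.
Tagatose is present, so ZorF is inactive.
With no repressor bound, *lomQ* is transcribed.
So LomQ is produced and active.
Shikimate is present, so BexR is inactive.
With repressor LomQ bound, *jalV* is not transcribed.
→ *jalV* is OFF.
2 of the 5 genes are transcribed.

2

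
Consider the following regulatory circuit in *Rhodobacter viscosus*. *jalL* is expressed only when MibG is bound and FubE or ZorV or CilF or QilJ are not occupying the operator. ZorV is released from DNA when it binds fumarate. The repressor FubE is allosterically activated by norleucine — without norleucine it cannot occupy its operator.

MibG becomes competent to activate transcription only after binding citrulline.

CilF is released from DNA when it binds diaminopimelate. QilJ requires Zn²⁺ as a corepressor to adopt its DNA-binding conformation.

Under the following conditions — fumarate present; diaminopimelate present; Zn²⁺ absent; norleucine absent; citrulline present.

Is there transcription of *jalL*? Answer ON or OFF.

Citrulline is present, so MibG is active.
Norleucine is absent, so FubE is inactive.
Fumarate is present, so ZorV is inactive.
Diaminopimelate is present, so CilF is inactive.
Zn²⁺ is absent, so QilJ is inactive.
No repressor is bound and MibG is active, so *jalL* is transcribed.

ON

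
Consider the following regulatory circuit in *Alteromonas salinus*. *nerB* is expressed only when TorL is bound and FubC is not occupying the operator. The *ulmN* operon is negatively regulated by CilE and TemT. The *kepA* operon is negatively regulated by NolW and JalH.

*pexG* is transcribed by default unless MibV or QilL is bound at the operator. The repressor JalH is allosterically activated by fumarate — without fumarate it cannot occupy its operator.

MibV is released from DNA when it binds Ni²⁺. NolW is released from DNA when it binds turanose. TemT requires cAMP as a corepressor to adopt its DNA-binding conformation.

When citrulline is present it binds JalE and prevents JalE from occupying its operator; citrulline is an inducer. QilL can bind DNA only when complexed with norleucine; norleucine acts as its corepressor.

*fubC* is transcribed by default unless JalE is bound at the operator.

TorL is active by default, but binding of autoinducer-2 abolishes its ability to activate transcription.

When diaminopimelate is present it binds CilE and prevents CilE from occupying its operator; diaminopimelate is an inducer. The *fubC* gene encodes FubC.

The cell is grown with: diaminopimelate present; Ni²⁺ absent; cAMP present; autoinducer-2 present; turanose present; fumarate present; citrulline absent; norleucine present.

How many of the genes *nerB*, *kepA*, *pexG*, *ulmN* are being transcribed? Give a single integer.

0

Autoinducer-2 is present, so TorL is inactive.
Citrulline is absent, so JalE is active.
With repressor JalE bound, *fubC* is not transcribed.
So FubC is not produced.
Required activator TorL is absent, so *nerB* is not transcribed.
→ *nerB* is OFF.
Turanose is present, so NolW is inactive.
Fumarate is present, so JalH is active.
With repressor JalH bound, *kepA* is not transcribed.
→ *kepA* is OFF.
Ni²⁺ is absent, so MibV is active.
Norleucine is present, so QilL is active.
With repressor MibV bound, *pexG* is not transcribed.
→ *pexG* is OFF.
Diaminopimelate is present, so CilE is inactive.
cAMP is present, so TemT is active.
With repressor TemT bound, *ulmN* is not transcribed.
→ *ulmN* is OFF.
0 of the 4 genes are transcribed.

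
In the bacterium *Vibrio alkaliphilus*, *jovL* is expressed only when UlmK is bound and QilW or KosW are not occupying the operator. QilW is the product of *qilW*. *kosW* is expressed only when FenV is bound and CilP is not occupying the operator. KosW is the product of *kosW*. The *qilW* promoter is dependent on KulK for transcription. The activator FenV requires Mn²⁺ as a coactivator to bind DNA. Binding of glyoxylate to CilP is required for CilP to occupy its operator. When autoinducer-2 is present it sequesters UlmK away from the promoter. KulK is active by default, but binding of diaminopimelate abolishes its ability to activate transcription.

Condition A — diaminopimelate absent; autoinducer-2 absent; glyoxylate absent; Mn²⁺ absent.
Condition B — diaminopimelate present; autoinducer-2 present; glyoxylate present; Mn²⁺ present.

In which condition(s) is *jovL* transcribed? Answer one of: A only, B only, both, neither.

neither

Condition A:
Diaminopimelate is absent, so KulK is active.
No repressor is bound and KulK is active, so *qilW* is transcribed.
So QilW is produced and active.
Autoinducer-2 is absent, so UlmK is active.
Glyoxylate is absent, so CilP is inactive.
Mn²⁺ is absent, so FenV is inactive.
Required activator FenV is absent, so *kosW* is not transcribed.
So KosW is not produced.
With repressor QilW bound, *jovL* is not transcribed.
→ *jovL* is OFF in A.
Condition B:
Diaminopimelate is present, so KulK is inactive.
Required activator KulK is absent, so *qilW* is not transcribed.
So QilW is not produced.
Autoinducer-2 is present, so UlmK is inactive.
Glyoxylate is present, so CilP is active.
Mn²⁺ is present, so FenV is active.
With repressor CilP bound, *kosW* is not transcribed.
So KosW is not produced.
Required activator UlmK is absent, so *jovL* is not transcribed.
→ *jovL* is OFF in B.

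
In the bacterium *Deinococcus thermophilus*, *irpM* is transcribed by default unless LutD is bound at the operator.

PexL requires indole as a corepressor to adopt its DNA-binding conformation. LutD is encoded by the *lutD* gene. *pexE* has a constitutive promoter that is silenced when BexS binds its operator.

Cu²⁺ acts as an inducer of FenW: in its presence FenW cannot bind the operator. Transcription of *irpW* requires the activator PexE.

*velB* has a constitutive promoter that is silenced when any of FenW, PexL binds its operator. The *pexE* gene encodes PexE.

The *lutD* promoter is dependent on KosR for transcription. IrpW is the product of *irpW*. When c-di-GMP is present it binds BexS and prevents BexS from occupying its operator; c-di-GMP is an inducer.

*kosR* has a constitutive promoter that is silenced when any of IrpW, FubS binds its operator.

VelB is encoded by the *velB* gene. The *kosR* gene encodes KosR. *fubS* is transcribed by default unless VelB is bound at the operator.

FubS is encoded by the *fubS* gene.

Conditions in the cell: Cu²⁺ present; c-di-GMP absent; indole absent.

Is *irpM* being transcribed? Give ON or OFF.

c-di-GMP is absent, so BexS is active.
With repressor BexS bound, *pexE* is not transcribed.
So PexE is not produced.
Required activator PexE is absent, so *irpW* is not transcribed.
So IrpW is not produced.
Cu²⁺ is present, so FenW is inactive.
Indole is absent, so PexL is inactive.
With no repressor bound, *velB* is transcribed.
So VelB is produced and active.
With repressor VelB bound, *fubS* is not transcribed.
So FubS is not produced.
With no repressor bound, *kosR* is transcribed.
So KosR is produced and active.
No repressor is bound and KosR is active, so *lutD* is transcribed.
So LutD is produced and active.
With repressor LutD bound, *irpM* is not transcribed.

OFF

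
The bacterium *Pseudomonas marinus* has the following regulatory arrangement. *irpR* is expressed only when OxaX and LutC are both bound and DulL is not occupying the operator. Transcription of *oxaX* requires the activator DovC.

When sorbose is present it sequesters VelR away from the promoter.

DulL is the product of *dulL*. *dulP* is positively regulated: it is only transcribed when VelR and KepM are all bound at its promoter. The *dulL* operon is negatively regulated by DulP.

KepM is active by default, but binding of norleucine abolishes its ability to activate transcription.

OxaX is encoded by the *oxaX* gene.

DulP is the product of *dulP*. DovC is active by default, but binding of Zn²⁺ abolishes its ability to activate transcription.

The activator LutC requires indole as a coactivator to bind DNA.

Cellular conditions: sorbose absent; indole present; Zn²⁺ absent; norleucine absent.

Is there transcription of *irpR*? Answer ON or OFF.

ON

Sorbose is absent, so VelR is active.
Norleucine is absent, so KepM is active.
No repressor is bound and VelR and KepM are active, so *dulP* is transcribed.
So DulP is produced and active.
With repressor DulP bound, *dulL* is not transcribed.
So DulL is not produced.
Zn²⁺ is absent, so DovC is active.
No repressor is bound and DovC is active, so *oxaX* is transcribed.
So OxaX is produced and active.
Indole is present, so LutC is active.
No repressor is bound and OxaX and LutC are active, so *irpR* is transcribed.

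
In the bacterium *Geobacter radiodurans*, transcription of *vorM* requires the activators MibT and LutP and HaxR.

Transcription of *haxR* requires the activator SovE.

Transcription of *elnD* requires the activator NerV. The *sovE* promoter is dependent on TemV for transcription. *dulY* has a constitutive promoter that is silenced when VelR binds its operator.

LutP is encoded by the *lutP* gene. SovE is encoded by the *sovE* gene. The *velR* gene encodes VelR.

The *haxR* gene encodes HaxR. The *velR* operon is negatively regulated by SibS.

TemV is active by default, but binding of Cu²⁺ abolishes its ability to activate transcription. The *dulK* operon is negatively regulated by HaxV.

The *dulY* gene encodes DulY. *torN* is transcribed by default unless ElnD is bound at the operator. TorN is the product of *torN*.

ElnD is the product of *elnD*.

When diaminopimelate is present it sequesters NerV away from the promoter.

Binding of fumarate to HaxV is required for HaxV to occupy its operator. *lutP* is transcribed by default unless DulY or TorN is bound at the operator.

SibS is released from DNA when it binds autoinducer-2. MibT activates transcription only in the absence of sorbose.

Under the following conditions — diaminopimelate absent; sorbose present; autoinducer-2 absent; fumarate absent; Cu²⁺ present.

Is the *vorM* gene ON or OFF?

Sorbose is present, so MibT is inactive.
Autoinducer-2 is absent, so SibS is active.
With repressor SibS bound, *velR* is not transcribed.
So VelR is not produced.
With no repressor bound, *dulY* is transcribed.
So DulY is produced and active.
Diaminopimelate is absent, so NerV is active.
No repressor is bound and NerV is active, so *elnD* is transcribed.
So ElnD is produced and active.
With repressor ElnD bound, *torN* is not transcribed.
So TorN is not produced.
With repressor DulY bound, *lutP* is not transcribed.
So LutP is not produced.
Cu²⁺ is present, so TemV is inactive.
Required activator TemV is absent, so *sovE* is not transcribed.
So SovE is not produced.
Required activator SovE is absent, so *haxR* is not transcribed.
So HaxR is not produced.
Required activator MibT is absent, so *vorM* is not transcribed.

OFF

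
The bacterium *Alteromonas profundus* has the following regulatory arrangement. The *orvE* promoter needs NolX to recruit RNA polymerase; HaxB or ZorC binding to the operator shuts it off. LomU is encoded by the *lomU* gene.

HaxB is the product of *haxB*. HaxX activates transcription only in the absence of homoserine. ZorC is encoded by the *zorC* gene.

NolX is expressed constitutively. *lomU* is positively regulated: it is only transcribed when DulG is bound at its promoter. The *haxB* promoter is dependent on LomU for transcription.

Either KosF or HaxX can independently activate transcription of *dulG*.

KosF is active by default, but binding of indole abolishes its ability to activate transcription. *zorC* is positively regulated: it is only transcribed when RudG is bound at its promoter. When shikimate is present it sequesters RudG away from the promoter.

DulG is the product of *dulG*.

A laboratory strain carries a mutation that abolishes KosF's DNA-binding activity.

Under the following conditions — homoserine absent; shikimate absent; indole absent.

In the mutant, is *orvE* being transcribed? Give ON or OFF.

OFF

NolX is produced constitutively and is active.
KosF is non-functional in this strain, so it has no effect.
Homoserine is absent, so HaxX is active.
Activator HaxX is present, so *dulG* is transcribed.
So DulG is produced and active.
No repressor is bound and DulG is active, so *lomU* is transcribed.
So LomU is produced and active.
No repressor is bound and LomU is active, so *haxB* is transcribed.
So HaxB is produced and active.
Shikimate is absent, so RudG is active.
No repressor is bound and RudG is active, so *zorC* is transcribed.
So ZorC is produced and active.
With repressor HaxB bound, *orvE* is not transcribed.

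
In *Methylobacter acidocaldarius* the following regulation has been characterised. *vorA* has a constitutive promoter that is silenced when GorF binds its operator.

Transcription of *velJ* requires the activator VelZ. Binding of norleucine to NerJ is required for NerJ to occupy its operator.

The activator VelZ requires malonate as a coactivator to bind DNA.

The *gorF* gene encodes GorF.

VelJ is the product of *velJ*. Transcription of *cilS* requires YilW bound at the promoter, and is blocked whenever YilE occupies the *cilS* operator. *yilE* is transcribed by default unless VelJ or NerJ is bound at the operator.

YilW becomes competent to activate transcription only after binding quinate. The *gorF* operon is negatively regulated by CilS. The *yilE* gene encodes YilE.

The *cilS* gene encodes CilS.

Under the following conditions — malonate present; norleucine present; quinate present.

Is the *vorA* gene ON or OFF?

Malonate is present, so VelZ is active.
No repressor is bound and VelZ is active, so *velJ* is transcribed.
So VelJ is produced and active.
Norleucine is present, so NerJ is active.
With repressor VelJ bound, *yilE* is not transcribed.
So YilE is not produced.
Quinate is present, so YilW is active.
No repressor is bound and YilW is active, so *cilS* is transcribed.
So CilS is produced and active.
With repressor CilS bound, *gorF* is not transcribed.
So GorF is not produced.
With no repressor bound, *vorA* is transcribed.

ON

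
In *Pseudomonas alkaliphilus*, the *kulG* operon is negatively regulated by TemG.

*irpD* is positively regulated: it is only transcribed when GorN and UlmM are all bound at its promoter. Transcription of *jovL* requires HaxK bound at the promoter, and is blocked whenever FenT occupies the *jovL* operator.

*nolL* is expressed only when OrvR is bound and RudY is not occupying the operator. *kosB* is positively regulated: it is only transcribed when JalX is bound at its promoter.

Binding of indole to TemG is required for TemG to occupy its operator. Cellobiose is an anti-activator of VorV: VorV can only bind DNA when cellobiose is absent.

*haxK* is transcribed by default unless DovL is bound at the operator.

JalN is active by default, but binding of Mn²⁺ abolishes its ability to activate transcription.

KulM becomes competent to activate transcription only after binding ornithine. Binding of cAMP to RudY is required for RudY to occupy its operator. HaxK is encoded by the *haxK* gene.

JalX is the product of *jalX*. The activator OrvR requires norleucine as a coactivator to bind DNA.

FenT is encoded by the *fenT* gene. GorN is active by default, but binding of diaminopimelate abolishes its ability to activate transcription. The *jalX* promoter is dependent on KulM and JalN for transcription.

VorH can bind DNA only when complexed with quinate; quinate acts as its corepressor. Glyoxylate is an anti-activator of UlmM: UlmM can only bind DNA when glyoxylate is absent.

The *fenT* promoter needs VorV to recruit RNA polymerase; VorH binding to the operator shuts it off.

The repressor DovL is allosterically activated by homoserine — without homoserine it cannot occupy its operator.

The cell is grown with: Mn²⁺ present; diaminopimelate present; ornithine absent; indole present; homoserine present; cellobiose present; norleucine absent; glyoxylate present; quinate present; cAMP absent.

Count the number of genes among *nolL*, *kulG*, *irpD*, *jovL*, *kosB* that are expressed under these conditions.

Norleucine is absent, so OrvR is inactive.
cAMP is absent, so RudY is inactive.
Required activator OrvR is absent, so *nolL* is not transcribed.
→ *nolL* is OFF.
Indole is present, so TemG is active.
With repressor TemG bound, *kulG* is not transcribed.
→ *kulG* is OFF.
Diaminopimelate is present, so GorN is inactive.
Glyoxylate is present, so UlmM is inactive.
Required activator GorN is absent, so *irpD* is not transcribed.
→ *irpD* is OFF.
Homoserine is present, so DovL is active.
With repressor DovL bound, *haxK* is not transcribed.
So HaxK is not produced.
Cellobiose is present, so VorV is inactive.
Quinate is present, so VorH is active.
With repressor VorH bound, *fenT* is not transcribed.
So FenT is not produced.
Required activator HaxK is absent, so *jovL* is not transcribed.
→ *jovL* is OFF.
Ornithine is absent, so KulM is inactive.
Mn²⁺ is present, so JalN is inactive.
Required activator KulM is absent, so *jalX* is not transcribed.
So JalX is not produced.
Required activator JalX is absent, so *kosB* is not transcribed.
→ *kosB* is OFF.
0 of the 5 genes are transcribed.

0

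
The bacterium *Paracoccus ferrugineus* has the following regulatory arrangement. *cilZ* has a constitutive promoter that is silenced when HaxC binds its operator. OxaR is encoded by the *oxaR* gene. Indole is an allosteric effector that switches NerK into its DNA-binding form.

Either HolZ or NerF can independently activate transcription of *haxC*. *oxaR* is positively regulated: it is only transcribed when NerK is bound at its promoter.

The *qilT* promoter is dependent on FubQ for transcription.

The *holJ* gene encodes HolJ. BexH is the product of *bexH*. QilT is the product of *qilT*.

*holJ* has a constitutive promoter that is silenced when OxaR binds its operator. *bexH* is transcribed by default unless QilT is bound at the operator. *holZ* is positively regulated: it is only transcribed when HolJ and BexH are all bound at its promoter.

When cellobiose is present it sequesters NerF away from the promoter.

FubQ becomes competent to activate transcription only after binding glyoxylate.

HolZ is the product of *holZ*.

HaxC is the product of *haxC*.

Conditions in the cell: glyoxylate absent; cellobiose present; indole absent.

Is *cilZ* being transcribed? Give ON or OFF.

OFF

Indole is absent, so NerK is inactive.
Required activator NerK is absent, so *oxaR* is not transcribed.
So OxaR is not produced.
With no repressor bound, *holJ* is transcribed.
So HolJ is produced and active.
Glyoxylate is absent, so FubQ is inactive.
Required activator FubQ is absent, so *qilT* is not transcribed.
So QilT is not produced.
With no repressor bound, *bexH* is transcribed.
So BexH is produced and active.
No repressor is bound and HolJ and BexH are active, so *holZ* is transcribed.
So HolZ is produced and active.
Cellobiose is present, so NerF is inactive.
Activator HolZ is present, so *haxC* is transcribed.
So HaxC is produced and active.
With repressor HaxC bound, *cilZ* is not transcribed.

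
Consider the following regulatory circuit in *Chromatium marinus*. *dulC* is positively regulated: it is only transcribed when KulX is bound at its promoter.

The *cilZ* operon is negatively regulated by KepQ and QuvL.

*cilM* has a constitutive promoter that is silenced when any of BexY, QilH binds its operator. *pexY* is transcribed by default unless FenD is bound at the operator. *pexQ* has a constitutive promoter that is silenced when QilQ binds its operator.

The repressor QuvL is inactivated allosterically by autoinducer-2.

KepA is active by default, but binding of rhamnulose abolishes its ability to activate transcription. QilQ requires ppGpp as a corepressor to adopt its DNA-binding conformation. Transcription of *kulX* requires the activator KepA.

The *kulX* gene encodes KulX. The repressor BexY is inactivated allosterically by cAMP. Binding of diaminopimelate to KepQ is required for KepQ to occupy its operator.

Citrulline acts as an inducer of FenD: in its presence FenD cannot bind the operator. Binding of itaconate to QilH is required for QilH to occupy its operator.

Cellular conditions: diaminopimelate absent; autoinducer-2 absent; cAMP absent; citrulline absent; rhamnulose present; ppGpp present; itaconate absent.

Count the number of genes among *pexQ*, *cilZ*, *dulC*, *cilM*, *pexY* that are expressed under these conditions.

0

ppGpp is present, so QilQ is active.
With repressor QilQ bound, *pexQ* is not transcribed.
→ *pexQ* is OFF.
Diaminopimelate is absent, so KepQ is inactive.
Autoinducer-2 is absent, so QuvL is active.
With repressor QuvL bound, *cilZ* is not transcribed.
→ *cilZ* is OFF.
Rhamnulose is present, so KepA is inactive.
Required activator KepA is absent, so *kulX* is not transcribed.
So KulX is not produced.
Required activator KulX is absent, so *dulC* is not transcribed.
→ *dulC* is OFF.
cAMP is absent, so BexY is active.
Itaconate is absent, so QilH is inactive.
With repressor BexY bound, *cilM* is not transcribed.
→ *cilM* is OFF.
Citrulline is absent, so FenD is active.
With repressor FenD bound, *pexY* is not transcribed.
→ *pexY* is OFF.
0 of the 5 genes are transcribed.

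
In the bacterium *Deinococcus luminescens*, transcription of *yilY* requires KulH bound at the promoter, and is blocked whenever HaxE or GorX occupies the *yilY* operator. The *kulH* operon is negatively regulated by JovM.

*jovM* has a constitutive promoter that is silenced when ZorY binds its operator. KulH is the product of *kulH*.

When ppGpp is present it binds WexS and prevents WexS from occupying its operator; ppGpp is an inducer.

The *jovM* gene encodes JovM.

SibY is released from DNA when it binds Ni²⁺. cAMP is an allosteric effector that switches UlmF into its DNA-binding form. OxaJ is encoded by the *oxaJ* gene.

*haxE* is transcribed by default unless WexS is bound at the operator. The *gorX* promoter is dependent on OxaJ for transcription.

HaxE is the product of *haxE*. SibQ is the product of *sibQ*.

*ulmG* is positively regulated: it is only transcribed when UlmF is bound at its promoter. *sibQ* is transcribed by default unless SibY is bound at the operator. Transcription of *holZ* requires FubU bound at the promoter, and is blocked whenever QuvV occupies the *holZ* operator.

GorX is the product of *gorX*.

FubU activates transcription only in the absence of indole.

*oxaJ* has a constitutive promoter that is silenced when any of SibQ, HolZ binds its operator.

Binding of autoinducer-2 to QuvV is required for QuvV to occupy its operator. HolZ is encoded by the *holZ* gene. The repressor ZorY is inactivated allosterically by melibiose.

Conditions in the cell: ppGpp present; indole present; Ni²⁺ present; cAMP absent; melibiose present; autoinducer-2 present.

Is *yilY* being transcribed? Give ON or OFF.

OFF

Melibiose is present, so ZorY is inactive.
With no repressor bound, *jovM* is transcribed.
So JovM is produced and active.
With repressor JovM bound, *kulH* is not transcribed.
So KulH is not produced.
ppGpp is present, so WexS is inactive.
With no repressor bound, *haxE* is transcribed.
So HaxE is produced and active.
Ni²⁺ is present, so SibY is inactive.
With no repressor bound, *sibQ* is transcribed.
So SibQ is produced and active.
Autoinducer-2 is present, so QuvV is active.
Indole is present, so FubU is inactive.
With repressor QuvV bound, *holZ* is not transcribed.
So HolZ is not produced.
With repressor SibQ bound, *oxaJ* is not transcribed.
So OxaJ is not produced.
Required activator OxaJ is absent, so *gorX* is not transcribed.
So GorX is not produced.
With repressor HaxE bound, *yilY* is not transcribed.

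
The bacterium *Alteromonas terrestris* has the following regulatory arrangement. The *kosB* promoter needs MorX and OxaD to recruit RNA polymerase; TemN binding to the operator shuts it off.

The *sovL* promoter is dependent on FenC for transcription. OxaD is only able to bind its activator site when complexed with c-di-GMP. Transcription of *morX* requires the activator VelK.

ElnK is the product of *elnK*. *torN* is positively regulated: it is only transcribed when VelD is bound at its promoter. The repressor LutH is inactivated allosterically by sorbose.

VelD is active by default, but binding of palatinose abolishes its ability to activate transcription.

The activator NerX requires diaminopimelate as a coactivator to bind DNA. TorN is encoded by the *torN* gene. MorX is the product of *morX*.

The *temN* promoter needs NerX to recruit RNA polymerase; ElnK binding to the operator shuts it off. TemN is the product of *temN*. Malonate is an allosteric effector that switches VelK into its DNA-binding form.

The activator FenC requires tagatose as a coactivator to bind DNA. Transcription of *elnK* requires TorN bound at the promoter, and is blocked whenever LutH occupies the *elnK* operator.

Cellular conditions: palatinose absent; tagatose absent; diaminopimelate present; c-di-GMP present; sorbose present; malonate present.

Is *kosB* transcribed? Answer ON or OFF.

ON

Malonate is present, so VelK is active.
No repressor is bound and VelK is active, so *morX* is transcribed.
So MorX is produced and active.
Diaminopimelate is present, so NerX is active.
Palatinose is absent, so VelD is active.
No repressor is bound and VelD is active, so *torN* is transcribed.
So TorN is produced and active.
Sorbose is present, so LutH is inactive.
No repressor is bound and TorN is active, so *elnK* is transcribed.
So ElnK is produced and active.
With repressor ElnK bound, *temN* is not transcribed.
So TemN is not produced.
c-di-GMP is present, so OxaD is active.
No repressor is bound and MorX and OxaD are active, so *kosB* is transcribed.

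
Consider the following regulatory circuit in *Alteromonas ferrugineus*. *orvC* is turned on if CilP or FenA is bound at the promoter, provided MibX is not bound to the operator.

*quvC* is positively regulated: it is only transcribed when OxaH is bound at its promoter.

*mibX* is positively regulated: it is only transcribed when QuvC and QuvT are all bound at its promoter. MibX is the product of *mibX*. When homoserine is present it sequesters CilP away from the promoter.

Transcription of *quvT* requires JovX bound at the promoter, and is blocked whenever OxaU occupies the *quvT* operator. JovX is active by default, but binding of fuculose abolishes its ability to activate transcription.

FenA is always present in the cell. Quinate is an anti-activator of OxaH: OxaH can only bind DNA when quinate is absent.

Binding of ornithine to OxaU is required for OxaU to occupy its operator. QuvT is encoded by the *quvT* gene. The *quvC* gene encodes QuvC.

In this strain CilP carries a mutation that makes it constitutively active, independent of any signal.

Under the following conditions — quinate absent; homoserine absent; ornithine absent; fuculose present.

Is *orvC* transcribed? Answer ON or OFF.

CilP is constitutively active in this strain.
FenA is produced constitutively and is active.
Quinate is absent, so OxaH is active.
No repressor is bound and OxaH is active, so *quvC* is transcribed.
So QuvC is produced and active.
Fuculose is present, so JovX is inactive.
Ornithine is absent, so OxaU is inactive.
Required activator JovX is absent, so *quvT* is not transcribed.
So QuvT is not produced.
Required activator QuvT is absent, so *mibX* is not transcribed.
So MibX is not produced.
Activator CilP is present, so *orvC* is transcribed.

ON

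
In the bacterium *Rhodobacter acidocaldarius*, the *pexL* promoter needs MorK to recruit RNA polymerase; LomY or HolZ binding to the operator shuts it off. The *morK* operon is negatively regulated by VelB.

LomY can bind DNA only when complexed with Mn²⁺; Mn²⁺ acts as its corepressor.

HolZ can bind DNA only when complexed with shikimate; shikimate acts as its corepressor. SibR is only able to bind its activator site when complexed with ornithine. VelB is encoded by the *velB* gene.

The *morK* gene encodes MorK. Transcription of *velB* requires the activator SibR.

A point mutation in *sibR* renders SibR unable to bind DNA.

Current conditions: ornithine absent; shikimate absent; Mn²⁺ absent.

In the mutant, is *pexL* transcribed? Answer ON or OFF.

ON

Mn²⁺ is absent, so LomY is inactive.
SibR is non-functional in this strain, so it has no effect.
Required activator SibR is absent, so *velB* is not transcribed.
So VelB is not produced.
With no repressor bound, *morK* is transcribed.
So MorK is produced and active.
Shikimate is absent, so HolZ is inactive.
No repressor is bound and MorK is active, so *pexL* is transcribed.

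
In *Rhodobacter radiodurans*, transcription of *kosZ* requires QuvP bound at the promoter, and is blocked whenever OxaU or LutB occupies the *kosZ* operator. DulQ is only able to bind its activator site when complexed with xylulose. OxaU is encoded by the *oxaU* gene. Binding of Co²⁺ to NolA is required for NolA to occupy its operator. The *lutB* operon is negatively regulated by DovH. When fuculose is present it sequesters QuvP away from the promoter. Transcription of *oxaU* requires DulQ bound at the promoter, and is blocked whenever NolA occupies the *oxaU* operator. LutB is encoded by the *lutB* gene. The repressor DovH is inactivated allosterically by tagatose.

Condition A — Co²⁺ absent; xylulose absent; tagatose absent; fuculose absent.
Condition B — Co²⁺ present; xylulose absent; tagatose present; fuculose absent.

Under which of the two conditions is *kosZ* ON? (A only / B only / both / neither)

Condition A:
Co²⁺ is absent, so NolA is inactive.
Xylulose is absent, so DulQ is inactive.
Required activator DulQ is absent, so *oxaU* is not transcribed.
So OxaU is not produced.
Tagatose is absent, so DovH is active.
With repressor DovH bound, *lutB* is not transcribed.
So LutB is not produced.
Fuculose is absent, so QuvP is active.
No repressor is bound and QuvP is active, so *kosZ* is transcribed.
→ *kosZ* is ON in A.
Condition B:
Co²⁺ is present, so NolA is active.
Xylulose is absent, so DulQ is inactive.
With repressor NolA bound, *oxaU* is not transcribed.
So OxaU is not produced.
Tagatose is present, so DovH is inactive.
With no repressor bound, *lutB* is transcribed.
So LutB is produced and active.
Fuculose is absent, so QuvP is active.
With repressor LutB bound, *kosZ* is not transcribed.
→ *kosZ* is OFF in B.

A only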